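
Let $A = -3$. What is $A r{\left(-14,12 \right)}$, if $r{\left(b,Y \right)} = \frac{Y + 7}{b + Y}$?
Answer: $\frac{57}{2} \approx 28.5$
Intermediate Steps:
$r{\left(b,Y \right)} = \frac{7 + Y}{Y + b}$
$A r{\left(-14,12 \right)} = - 3 \frac{7 + 12}{12 - 14} = - 3 \frac{1}{-2} \cdot 19 = - 3 \left(\left(- \frac{1}{2}\right) 19\right) = \left(-3\right) \left(- \frac{19}{2}\right) = \frac{57}{2}$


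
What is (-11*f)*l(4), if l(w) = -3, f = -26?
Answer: -858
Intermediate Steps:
(-11*f)*l(4) = -11*(-26)*(-3) = 286*(-3) = -858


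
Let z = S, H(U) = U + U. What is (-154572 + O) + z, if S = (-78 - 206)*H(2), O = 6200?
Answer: -149508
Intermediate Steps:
H(U) = 2*U
S = -1136 (S = (-78 - 206)*(2*2) = -284*4 = -1136)
z = -1136
(-154572 + O) + z = (-154572 + 6200) - 1136 = -148372 - 1136 = -149508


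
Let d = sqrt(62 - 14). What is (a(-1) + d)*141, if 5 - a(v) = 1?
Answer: 564 + 564*sqrt(3) ≈ 1540.9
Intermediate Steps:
a(v) = 4 (a(v) = 5 - 1*1 = 5 - 1 = 4)
d = 4*sqrt(3) (d = sqrt(48) = 4*sqrt(3) ≈ 6.9282)
(a(-1) + d)*141 = (4 + 4*sqrt(3))*141 = 564 + 564*sqrt(3)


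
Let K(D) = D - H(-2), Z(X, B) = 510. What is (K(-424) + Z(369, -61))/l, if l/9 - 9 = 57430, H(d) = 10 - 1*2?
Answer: 26/172317 ≈ 0.00015088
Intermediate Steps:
H(d) = 8 (H(d) = 10 - 2 = 8)
l = 516951 (l = 81 + 9*57430 = 81 + 516870 = 516951)
K(D) = -8 + D (K(D) = D - 1*8 = D - 8 = -8 + D)
(K(-424) + Z(369, -61))/l = ((-8 - 424) + 510)/516951 = (-432 + 510)*(1/516951) = 78*(1/516951) = 26/172317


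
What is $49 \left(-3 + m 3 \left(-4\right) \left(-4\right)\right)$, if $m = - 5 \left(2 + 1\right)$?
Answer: $-35427$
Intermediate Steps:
$m = -15$ ($m = \left(-5\right) 3 = -15$)
$49 \left(-3 + m 3 \left(-4\right) \left(-4\right)\right) = 49 \left(-3 + \left(-15\right) 3 \left(-4\right) \left(-4\right)\right) = 49 \left(-3 + \left(-45\right) \left(-4\right) \left(-4\right)\right) = 49 \left(-3 + 180 \left(-4\right)\right) = 49 \left(-3 - 720\right) = 49 \left(-723\right) = -35427$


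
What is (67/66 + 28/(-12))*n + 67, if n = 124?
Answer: -1061/11 ≈ -96.455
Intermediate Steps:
(67/66 + 28/(-12))*n + 67 = (67/66 + 28/(-12))*124 + 67 = (67*(1/66) + 28*(-1/12))*124 + 67 = (67/66 - 7/3)*124 + 67 = -29/22*124 + 67 = -1798/11 + 67 = -1061/11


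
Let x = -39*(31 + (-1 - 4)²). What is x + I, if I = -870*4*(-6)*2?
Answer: 39576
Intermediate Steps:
I = 41760 (I = -(-20880)*2 = -870*(-48) = 41760)
x = -2184 (x = -39*(31 + (-5)²) = -39*(31 + 25) = -39*56 = -2184)
x + I = -2184 + 41760 = 39576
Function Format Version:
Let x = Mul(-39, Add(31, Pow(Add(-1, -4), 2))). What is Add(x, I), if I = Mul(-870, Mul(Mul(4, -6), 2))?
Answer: 39576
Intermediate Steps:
I = 41760 (I = Mul(-870, Mul(-24, 2)) = Mul(-870, -48) = 41760)
x = -2184 (x = Mul(-39, Add(31, Pow(-5, 2))) = Mul(-39, Add(31, 25)) = Mul(-39, 56) = -2184)
Add(x, I) = Add(-2184, 41760) = 39576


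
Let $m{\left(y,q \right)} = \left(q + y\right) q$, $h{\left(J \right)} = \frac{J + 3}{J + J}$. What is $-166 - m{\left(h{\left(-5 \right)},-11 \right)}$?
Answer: $- \frac{1424}{5} \approx -284.8$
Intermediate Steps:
$h{\left(J \right)} = \frac{3 + J}{2 J}$
$m{\left(y,q \right)} = q \left(q + y\right)$
$-166 - m{\left(h{\left(-5 \right)},-11 \right)} = -166 - - 11 \left(-11 + \frac{3 - 5}{2 \left(-5\right)}\right) = -166 - - 11 \left(-11 + \frac{1}{2} \left(- \frac{1}{5}\right) \left(-2\right)\right) = -166 - - 11 \left(-11 + \frac{1}{5}\right) = -166 - \left(-11\right) \left(- \frac{54}{5}\right) = -166 - \frac{594}{5} = - \frac{1424}{5}$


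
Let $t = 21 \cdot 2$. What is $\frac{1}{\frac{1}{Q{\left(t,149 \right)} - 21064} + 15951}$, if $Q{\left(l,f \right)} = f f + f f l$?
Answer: $\frac{933579}{14891518630} \approx 6.2692 \cdot 10^{-5}$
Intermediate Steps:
$t = 42$
$Q{\left(l,f \right)} = f^{2} + l f^{2}$ ($Q{\left(l,f \right)} = f^{2} + f^{2} l = f^{2} + l f^{2}$)
$\frac{1}{\frac{1}{Q{\left(t,149 \right)} - 21064} + 15951} = \frac{1}{\frac{1}{149^{2} \left(1 + 42\right) - 21064} + 15951} = \frac{1}{\frac{1}{22201 \cdot 43 - 21064} + 15951} = \frac{1}{\frac{1}{954643 - 21064} + 15951} = \frac{1}{\frac{1}{933579} + 15951} = \frac{1}{\frac{14891518630}{933579}} = \frac{933579}{14891518630}$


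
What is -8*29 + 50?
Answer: -182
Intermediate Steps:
-8*29 + 50 = -232 + 50 = -182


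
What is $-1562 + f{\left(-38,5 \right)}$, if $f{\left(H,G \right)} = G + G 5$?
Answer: $-1532$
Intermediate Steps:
$f{\left(H,G \right)} = 6 G$ ($f{\left(H,G \right)} = G + 5 G = 6 G$)
$-1562 + f{\left(-38,5 \right)} = -1562 + 6 \cdot 5 = -1562 + 30 = -1532$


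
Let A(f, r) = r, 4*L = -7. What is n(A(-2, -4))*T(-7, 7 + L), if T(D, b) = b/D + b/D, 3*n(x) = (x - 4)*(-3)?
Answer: -12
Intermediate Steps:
L = -7/4 (L = (¼)*(-7) = -7/4 ≈ -1.7500)
n(x) = 4 - x (n(x) = ((x - 4)*(-3))/3 = ((-4 + x)*(-3))/3 = (12 - 3*x)/3 = 4 - x)
T(D, b) = 2*b/D
n(A(-2, -4))*T(-7, 7 + L) = (4 - 1*(-4))*(2*(7 - 7/4)/(-7)) = (4 + 4)*(2*(21/4)*(-⅐)) = 8*(-3/2) = -12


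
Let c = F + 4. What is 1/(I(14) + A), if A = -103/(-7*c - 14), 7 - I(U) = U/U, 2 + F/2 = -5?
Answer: 56/233 ≈ 0.24034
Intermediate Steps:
F = -14 (F = -4 + 2*(-5) = -4 - 10 = -14)
I(U) = 6 (I(U) = 7 - U/U = 7 - 1*1 = 7 - 1 = 6)
c = -10 (c = -14 + 4 = -10)
A = -103/56 (A = -103/(-7*(-10) - 14) = -103/(70 - 14) = -103/56 ≈ -1.8393)
1/(I(14) + A) = 1/(6 - 103/56) = 1/(233/56) = 56/233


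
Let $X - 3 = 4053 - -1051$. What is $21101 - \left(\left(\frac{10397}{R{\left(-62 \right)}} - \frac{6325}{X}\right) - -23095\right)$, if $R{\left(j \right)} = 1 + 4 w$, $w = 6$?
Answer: $- \frac{307523304}{127675} \approx -2408.6$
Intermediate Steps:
$X = 5107$ ($X = 3 + \left(4053 - -1051\right) = 3 + \left(4053 + 1051\right) = 3 + 5104 = 5107$)
$R{\left(j \right)} = 25$ ($R{\left(j \right)} = 1 + 4 \cdot 6 = 1 + 24 = 25$)
$21101 - \left(\left(\frac{10397}{R{\left(-62 \right)}} - \frac{6325}{X}\right) - -23095\right) = 21101 - \left(\left(\frac{10397}{25} - \frac{6325}{5107}\right) - -23095\right) = 21101 - \left(\left(10397 \cdot \frac{1}{25} - \frac{6325}{5107}\right) + 23095\right) = 21101 - \left(\left(\frac{10397}{25} - \frac{6325}{5107}\right) + 23095\right) = 21101 - \left(\frac{52939354}{127675} + 23095\right) = 21101 - \frac{3001593479}{127675} = - \frac{307523304}{127675}$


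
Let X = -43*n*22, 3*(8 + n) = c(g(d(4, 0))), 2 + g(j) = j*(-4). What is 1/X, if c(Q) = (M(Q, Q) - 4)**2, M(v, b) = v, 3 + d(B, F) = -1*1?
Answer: -3/71896 ≈ -4.1727e-5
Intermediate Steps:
d(B, F) = -4 (d(B, F) = -3 - 1*1 = -3 - 1 = -4)
g(j) = -2 - 4*j (g(j) = -2 + j*(-4) = -2 - 4*j)
c(Q) = (-4 + Q)**2 (c(Q) = (Q - 4)**2 = (-4 + Q)**2)
n = 76/3 (n = -8 + (-4 + (-2 - 4*(-4)))**2/3 = -8 + (-4 + (-2 + 16))**2/3 = -8 + (-4 + 14)**2/3 = -8 + (1/3)*10**2 = -8 + (1/3)*100 = -8 + 100/3 = 76/3 ≈ 25.333)
X = -71896/3 (X = -43*76/3*22 = -3268/3*22 = -71896/3 ≈ -23965.)
1/X = 1/(-71896/3) = -3/71896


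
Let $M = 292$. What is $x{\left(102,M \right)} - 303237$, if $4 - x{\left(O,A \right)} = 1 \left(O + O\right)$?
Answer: $-303437$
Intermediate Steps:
$x{\left(O,A \right)} = 4 - 2 O$ ($x{\left(O,A \right)} = 4 - 1 \left(O + O\right) = 4 - 1 \cdot 2 O = 4 - 2 O$)
$x{\left(102,M \right)} - 303237 = \left(4 - 204\right) - 303237 = -200 - 303237 = -303437$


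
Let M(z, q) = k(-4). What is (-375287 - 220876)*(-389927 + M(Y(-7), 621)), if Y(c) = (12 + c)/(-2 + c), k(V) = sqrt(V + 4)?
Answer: 232460050101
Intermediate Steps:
k(V) = sqrt(4 + V)
Y(c) = (12 + c)/(-2 + c)
M(z, q) = 0 (M(z, q) = sqrt(4 - 4) = sqrt(0) = 0)
(-375287 - 220876)*(-389927 + M(Y(-7), 621)) = (-375287 - 220876)*(-389927 + 0) = -596163*(-389927) = 232460050101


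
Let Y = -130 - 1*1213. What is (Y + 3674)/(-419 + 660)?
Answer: 2331/241 ≈ 9.6722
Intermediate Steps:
Y = -1343 (Y = -130 - 1213 = -1343)
(Y + 3674)/(-419 + 660) = (-1343 + 3674)/(-419 + 660) = 2331/241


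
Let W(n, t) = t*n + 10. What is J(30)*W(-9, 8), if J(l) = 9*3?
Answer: -1674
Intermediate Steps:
J(l) = 27
W(n, t) = 10 + n*t (W(n, t) = n*t + 10 = 10 + n*t)
J(30)*W(-9, 8) = 27*(10 - 9*8) = 27*(10 - 72) = 27*(-62) = -1674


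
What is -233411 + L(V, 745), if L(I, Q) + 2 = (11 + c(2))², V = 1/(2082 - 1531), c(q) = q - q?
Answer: -233292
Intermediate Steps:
c(q) = 0
V = 1/551 ≈ 0.0018149
L(I, Q) = 119 (L(I, Q) = -2 + (11 + 0)² = -2 + 11² = -2 + 121 = 119)
-233411 + L(V, 745) = -233411 + 119 = -233292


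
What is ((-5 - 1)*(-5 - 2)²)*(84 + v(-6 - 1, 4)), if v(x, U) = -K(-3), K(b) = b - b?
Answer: -24696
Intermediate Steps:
K(b) = 0
v(x, U) = 0 (v(x, U) = -1*0 = 0)
((-5 - 1)*(-5 - 2)²)*(84 + v(-6 - 1, 4)) = ((-5 - 1)*(-5 - 2)²)*(84 + 0) = -6*(-7)²*84 = -6*49*84 = -294*84 = -24696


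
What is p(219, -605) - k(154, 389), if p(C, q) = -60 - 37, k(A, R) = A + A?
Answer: -405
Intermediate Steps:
k(A, R) = 2*A
p(C, q) = -97
p(219, -605) - k(154, 389) = -97 - 2*154 = -97 - 1*308 = -97 - 308 = -405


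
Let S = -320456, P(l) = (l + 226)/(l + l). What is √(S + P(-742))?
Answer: 23*I*√83379653/371 ≈ 566.09*I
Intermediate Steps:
P(l) = (226 + l)/(2*l) (P(l) = (226 + l)/((2*l)) = (226 + l)*(1/(2*l)) = (226 + l)/(2*l))
√(S + P(-742)) = √(-320456 + (½)*(226 - 742)/(-742)) = √(-320456 + (½)*(-1/742)*(-516)) = √(-320456 + 129/371) = √(-118889047/371) = 23*I*√83379653/371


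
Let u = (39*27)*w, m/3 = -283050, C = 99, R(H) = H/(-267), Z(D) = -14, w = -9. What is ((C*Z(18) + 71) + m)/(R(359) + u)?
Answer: 227074155/2530718 ≈ 89.727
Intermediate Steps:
R(H) = -H/267 (R(H) = H*(-1/267) = -H/267)
m = -849150 (m = 3*(-283050) = -849150)
u = -9477 (u = (39*27)*(-9) = 1053*(-9) = -9477)
((C*Z(18) + 71) + m)/(R(359) + u) = ((99*(-14) + 71) - 849150)/(-1/267*359 - 9477) = ((-1386 + 71) - 849150)/(-359/267 - 9477) = (-1315 - 849150)/(-2530718/267) = -850465*(-267/2530718) = 227074155/2530718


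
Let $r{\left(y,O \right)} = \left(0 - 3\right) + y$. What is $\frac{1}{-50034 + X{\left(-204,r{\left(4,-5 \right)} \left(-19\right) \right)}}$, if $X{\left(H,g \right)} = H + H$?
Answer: $- \frac{1}{50442} \approx -1.9825 \cdot 10^{-5}$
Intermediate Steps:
$r{\left(y,O \right)} = -3 + y$
$X{\left(H,g \right)} = 2 H$
$\frac{1}{-50034 + X{\left(-204,r{\left(4,-5 \right)} \left(-19\right) \right)}} = \frac{1}{-50034 + 2 \left(-204\right)} = \frac{1}{-50034 - 408} = \frac{1}{-50442} = - \frac{1}{50442}$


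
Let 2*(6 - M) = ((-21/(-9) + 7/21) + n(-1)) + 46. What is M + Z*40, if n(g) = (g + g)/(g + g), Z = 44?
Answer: 10447/6 ≈ 1741.2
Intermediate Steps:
n(g) = 1 (n(g) = (2*g)/((2*g)) = (2*g)*(1/(2*g)) = 1)
M = -113/6 (M = 6 - (((-21/(-9) + 7/21) + 1) + 46)/2 = 6 - (((-21*(-⅑) + 7*(1/21)) + 1) + 46)/2 = 6 - (((7/3 + ⅓) + 1) + 46)/2 = 6 - ((8/3 + 1) + 46)/2 = 6 - (11/3 + 46)/2 = 6 - ½*149/3 = 6 - 149/6 = -113/6 ≈ -18.833)
M + Z*40 = -113/6 + 44*40 = -113/6 + 1760 = 10447/6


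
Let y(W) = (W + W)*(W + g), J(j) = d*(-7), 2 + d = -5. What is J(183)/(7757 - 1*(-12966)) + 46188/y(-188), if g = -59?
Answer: 240426163/481146614 ≈ 0.49969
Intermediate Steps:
d = -7 (d = -2 - 5 = -7)
J(j) = 49 (J(j) = -7*(-7) = 49)
y(W) = 2*W*(-59 + W) (y(W) = (W + W)*(W - 59) = (2*W)*(-59 + W) = 2*W*(-59 + W))
J(183)/(7757 - 1*(-12966)) + 46188/y(-188) = 49/(7757 - 1*(-12966)) + 46188/((2*(-188)*(-59 - 188))) = 49/(7757 + 12966) + 46188/((2*(-188)*(-247))) = 49/20723 + 46188/92872 = 49*(1/20723) + 46188*(1/92872) = 49/20723 + 11547/23218 = 240426163/481146614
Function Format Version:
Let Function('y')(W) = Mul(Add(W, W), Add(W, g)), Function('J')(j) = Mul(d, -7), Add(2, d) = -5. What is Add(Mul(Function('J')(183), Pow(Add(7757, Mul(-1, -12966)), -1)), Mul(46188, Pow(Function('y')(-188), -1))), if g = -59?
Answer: Rational(240426163, 481146614) ≈ 0.49969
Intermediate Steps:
d = -7 (d = Add(-2, -5) = -7)
Function('J')(j) = 49 (Function('J')(j) = Mul(-7, -7) = 49)
Function('y')(W) = Mul(2, W, Add(-59, W)) (Function('y')(W) = Mul(Add(W, W), Add(W, -59)) = Mul(Mul(2, W), Add(-59, W)) = Mul(2, W, Add(-59, W)))
Add(Mul(Function('J')(183), Pow(Add(7757, Mul(-1, -12966)), -1)), Mul(46188, Pow(Function('y')(-188), -1))) = Add(Mul(49, Pow(Add(7757, Mul(-1, -12966)), -1)), Mul(46188, Pow(Mul(2, -188, Add(-59, -188)), -1))) = Add(Mul(49, Pow(Add(7757, 12966), -1)), Mul(46188, Pow(Mul(2, -188, -247), -1))) = Add(Mul(49, Pow(20723, -1)), Mul(46188, Pow(92872, -1))) = Add(Mul(49, Rational(1, 20723)), Mul(46188, Rational(1, 92872))) = Add(Rational(49, 20723), Rational(11547, 23218)) = Rational(240426163, 481146614)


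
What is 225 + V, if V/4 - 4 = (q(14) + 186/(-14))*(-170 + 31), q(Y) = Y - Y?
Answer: 53395/7 ≈ 7627.9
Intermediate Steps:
q(Y) = 0
V = 51820/7 (V = 16 + 4*((0 + 186/(-14))*(-170 + 31)) = 16 + 4*((0 + 186*(-1/14))*(-139)) = 16 + 4*((0 - 93/7)*(-139)) = 16 + 4*(-93/7*(-139)) = 16 + 4*(12927/7) = 16 + 51708/7 = 51820/7 ≈ 7402.9)
225 + V = 225 + 51820/7 = 53395/7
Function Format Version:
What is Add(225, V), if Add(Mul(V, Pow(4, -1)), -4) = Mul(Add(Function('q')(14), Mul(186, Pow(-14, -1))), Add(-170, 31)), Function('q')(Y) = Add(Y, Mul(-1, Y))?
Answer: Rational(53395, 7) ≈ 7627.9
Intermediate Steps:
Function('q')(Y) = 0
V = Rational(51820, 7) (V = Add(16, Mul(4, Mul(Add(0, Mul(186, Pow(-14, -1))), Add(-170, 31)))) = Add(16, Mul(4, Mul(Add(0, Mul(186, Rational(-1, 14))), -139))) = Add(16, Mul(4, Mul(Add(0, Rational(-93, 7)), -139))) = Add(16, Mul(4, Mul(Rational(-93, 7), -139))) = Add(16, Mul(4, Rational(12927, 7))) = Add(16, Rational(51708, 7)) = Rational(51820, 7) ≈ 7402.9)
Add(225, V) = Add(225, Rational(51820, 7)) = Rational(53395, 7)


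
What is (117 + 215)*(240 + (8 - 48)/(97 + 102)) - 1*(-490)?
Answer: 15940550/199 ≈ 80103.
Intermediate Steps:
(117 + 215)*(240 + (8 - 48)/(97 + 102)) - 1*(-490) = 332*(240 - 40/199) + 490 = 332*(47720/199) + 490 = 15843040/199 + 490 = 15940550/199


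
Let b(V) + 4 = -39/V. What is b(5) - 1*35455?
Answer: -177334/5 ≈ -35467.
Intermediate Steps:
b(V) = -4 - 39/V
b(5) - 1*35455 = (-4 - 39/5) - 1*35455 = (-4 - 39*1/5) - 35455 = (-4 - 39/5) - 35455 = -59/5 - 35455 = -177334/5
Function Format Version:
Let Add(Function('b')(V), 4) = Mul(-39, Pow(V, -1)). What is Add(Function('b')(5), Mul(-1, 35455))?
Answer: Rational(-177334, 5) ≈ -35467.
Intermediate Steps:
Function('b')(V) = Add(-4, Mul(-39, Pow(V, -1)))
Add(Function('b')(5), Mul(-1, 35455)) = Add(Add(-4, Mul(-39, Pow(5, -1))), Mul(-1, 35455)) = Add(Add(-4, Mul(-39, Rational(1, 5))), -35455) = Add(Add(-4, Rational(-39, 5)), -35455) = Add(Rational(-59, 5), -35455) = Rational(-177334, 5)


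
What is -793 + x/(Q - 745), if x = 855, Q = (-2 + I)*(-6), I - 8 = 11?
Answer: -672526/847 ≈ -794.01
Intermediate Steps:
I = 19 (I = 8 + 11 = 19)
Q = -102 (Q = (-2 + 19)*(-6) = 17*(-6) = -102)
-793 + x/(Q - 745) = -793 + 855/(-102 - 745) = -793 + 855/(-847) = -793 + 855*(-1/847) = -793 - 855/847 = -672526/847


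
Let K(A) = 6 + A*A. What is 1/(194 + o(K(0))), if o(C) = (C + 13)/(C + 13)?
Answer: 1/195 ≈ 0.0051282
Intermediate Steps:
K(A) = 6 + A**2
o(C) = 1 (o(C) = (13 + C)/(13 + C) = 1)
1/(194 + o(K(0))) = 1/(194 + 1) = 1/195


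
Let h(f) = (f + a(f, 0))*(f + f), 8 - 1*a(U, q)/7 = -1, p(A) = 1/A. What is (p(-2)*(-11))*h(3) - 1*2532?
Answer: -354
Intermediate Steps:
a(U, q) = 63 (a(U, q) = 56 - 7*(-1) = 56 + 7 = 63)
h(f) = 2*f*(63 + f) (h(f) = (f + 63)*(f + f) = (63 + f)*(2*f) = 2*f*(63 + f))
(p(-2)*(-11))*h(3) - 1*2532 = (-11/(-2))*(2*3*(63 + 3)) - 1*2532 = (-1/2*(-11))*(2*3*66) - 2532 = (11/2)*396 - 2532 = 2178 - 2532 = -354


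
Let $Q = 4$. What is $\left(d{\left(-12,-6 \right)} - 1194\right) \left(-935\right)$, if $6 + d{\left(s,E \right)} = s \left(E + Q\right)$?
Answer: $1099560$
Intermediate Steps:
$d{\left(s,E \right)} = -6 + s \left(4 + E\right)$ ($d{\left(s,E \right)} = -6 + s \left(E + 4\right) = -6 + s \left(4 + E\right)$)
$\left(d{\left(-12,-6 \right)} - 1194\right) \left(-935\right) = \left(\left(-6 + 4 \left(-12\right) - -72\right) - 1194\right) \left(-935\right) = \left(\left(-6 - 48 + 72\right) - 1194\right) \left(-935\right) = \left(18 - 1194\right) \left(-935\right) = \left(-1176\right) \left(-935\right) = 1099560$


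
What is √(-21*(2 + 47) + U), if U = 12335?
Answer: √11306 ≈ 106.33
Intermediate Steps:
√(-21*(2 + 47) + U) = √(-21*(2 + 47) + 12335) = √(-21*49 + 12335) = √(-1029 + 12335) = √11306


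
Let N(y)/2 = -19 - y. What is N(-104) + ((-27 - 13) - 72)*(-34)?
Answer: 3978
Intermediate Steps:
N(y) = -38 - 2*y (N(y) = 2*(-19 - y) = -38 - 2*y)
N(-104) + ((-27 - 13) - 72)*(-34) = (-38 - 2*(-104)) + ((-27 - 13) - 72)*(-34) = (-38 + 208) + (-40 - 72)*(-34) = 170 - 112*(-34) = 170 + 3808 = 3978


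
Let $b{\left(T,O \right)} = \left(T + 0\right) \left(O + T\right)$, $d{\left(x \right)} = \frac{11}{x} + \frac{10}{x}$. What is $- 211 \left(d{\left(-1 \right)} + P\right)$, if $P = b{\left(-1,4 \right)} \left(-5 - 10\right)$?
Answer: $-5064$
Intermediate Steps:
$d{\left(x \right)} = \frac{21}{x}$
$b{\left(T,O \right)} = T \left(O + T\right)$
$P = 45$ ($P = - (4 - 1) \left(-5 - 10\right) = \left(-1\right) 3 \left(-15\right) = \left(-3\right) \left(-15\right) = 45$)
$- 211 \left(d{\left(-1 \right)} + P\right) = - 211 \left(\frac{21}{-1} + 45\right) = - 211 \left(21 \left(-1\right) + 45\right) = - 211 \left(-21 + 45\right) = \left(-211\right) 24 = -5064$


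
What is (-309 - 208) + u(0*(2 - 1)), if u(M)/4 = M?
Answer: -517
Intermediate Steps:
u(M) = 4*M
(-309 - 208) + u(0*(2 - 1)) = (-309 - 208) + 4*(0*(2 - 1)) = -517 + 4*(0*1) = -517 + 4*0 = -517 + 0 = -517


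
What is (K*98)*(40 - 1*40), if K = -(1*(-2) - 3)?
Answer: 0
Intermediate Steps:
K = 5 (K = -(-2 - 3) = -1*(-5) = 5)
(K*98)*(40 - 1*40) = (5*98)*(40 - 1*40) = 490*(40 - 40) = 490*0 = 0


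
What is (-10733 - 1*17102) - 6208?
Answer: -34043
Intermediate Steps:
(-10733 - 1*17102) - 6208 = (-10733 - 17102) - 6208 = -27835 - 6208 = -34043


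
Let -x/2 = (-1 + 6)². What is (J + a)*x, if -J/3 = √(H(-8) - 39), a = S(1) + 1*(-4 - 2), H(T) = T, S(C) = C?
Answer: 250 + 150*I*√47 ≈ 250.0 + 1028.3*I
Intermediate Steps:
a = -5 (a = 1 + 1*(-4 - 2) = 1 + 1*(-6) = 1 - 6 = -5)
J = -3*I*√47 (J = -3*√(-8 - 39) = -3*I*√47 ≈ -20.567*I)
x = -50 (x = -2*(-1 + 6)² = -2*5² = -2*25 = -50)
(J + a)*x = (-3*I*√47 - 5)*(-50) = (-5 - 3*I*√47)*(-50) = 250 + 150*I*√47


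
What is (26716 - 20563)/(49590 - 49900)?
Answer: -6153/310 ≈ -19.848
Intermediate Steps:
(26716 - 20563)/(49590 - 49900) = 6153/(-310) = 6153*(-1/310) = -6153/310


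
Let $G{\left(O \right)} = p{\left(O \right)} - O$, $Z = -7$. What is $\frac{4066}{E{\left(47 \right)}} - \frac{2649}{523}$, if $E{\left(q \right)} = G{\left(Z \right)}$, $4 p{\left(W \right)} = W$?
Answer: $\frac{8450443}{10983} \approx 769.41$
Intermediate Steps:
$p{\left(W \right)} = \frac{W}{4}$
$G{\left(O \right)} = - \frac{3 O}{4}$ ($G{\left(O \right)} = \frac{O}{4} - O = - \frac{3 O}{4}$)
$E{\left(q \right)} = \frac{21}{4}$ ($E{\left(q \right)} = \left(- \frac{3}{4}\right) \left(-7\right) = \frac{21}{4}$)
$\frac{4066}{E{\left(47 \right)}} - \frac{2649}{523} = \frac{4066}{\frac{21}{4}} - \frac{2649}{523} = 4066 \cdot \frac{4}{21} - \frac{2649}{523} = \frac{16264}{21} - \frac{2649}{523} = \frac{8450443}{10983}$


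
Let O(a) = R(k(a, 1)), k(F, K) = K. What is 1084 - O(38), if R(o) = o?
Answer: 1083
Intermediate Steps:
O(a) = 1
1084 - O(38) = 1084 - 1*1 = 1084 - 1 = 1083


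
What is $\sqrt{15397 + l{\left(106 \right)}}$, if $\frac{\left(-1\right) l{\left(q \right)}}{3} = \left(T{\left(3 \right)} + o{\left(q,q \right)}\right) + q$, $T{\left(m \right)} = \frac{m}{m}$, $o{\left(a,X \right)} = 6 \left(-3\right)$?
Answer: $\sqrt{15130} \approx 123.0$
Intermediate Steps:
$o{\left(a,X \right)} = -18$
$T{\left(m \right)} = 1$
$l{\left(q \right)} = 51 - 3 q$ ($l{\left(q \right)} = - 3 \left(\left(1 - 18\right) + q\right) = - 3 \left(-17 + q\right) = 51 - 3 q$)
$\sqrt{15397 + l{\left(106 \right)}} = \sqrt{15397 + \left(51 - 318\right)} = \sqrt{15397 - 267} = \sqrt{15130}$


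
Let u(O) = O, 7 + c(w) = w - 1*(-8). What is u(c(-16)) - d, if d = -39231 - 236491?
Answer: 275707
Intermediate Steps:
c(w) = 1 + w (c(w) = -7 + (w - 1*(-8)) = -7 + (w + 8) = -7 + (8 + w) = 1 + w)
d = -275722
u(c(-16)) - d = (1 - 16) - 1*(-275722) = -15 + 275722 = 275707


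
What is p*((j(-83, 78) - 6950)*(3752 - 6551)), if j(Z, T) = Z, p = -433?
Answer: -8523763911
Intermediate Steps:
p*((j(-83, 78) - 6950)*(3752 - 6551)) = -433*(-83 - 6950)*(3752 - 6551) = -(-3045289)*(-2799) = -433*19685367 = -8523763911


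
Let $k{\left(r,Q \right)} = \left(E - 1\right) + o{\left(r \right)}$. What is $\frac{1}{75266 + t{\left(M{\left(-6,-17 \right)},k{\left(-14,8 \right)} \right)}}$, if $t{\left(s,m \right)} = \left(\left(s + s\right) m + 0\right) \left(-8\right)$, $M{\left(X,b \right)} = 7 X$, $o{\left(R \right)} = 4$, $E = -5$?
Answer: $\frac{1}{73922} \approx 1.3528 \cdot 10^{-5}$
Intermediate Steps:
$k{\left(r,Q \right)} = -2$ ($k{\left(r,Q \right)} = \left(-5 - 1\right) + 4 = -6 + 4 = -2$)
$t{\left(s,m \right)} = - 16 m s$ ($t{\left(s,m \right)} = \left(2 s m + 0\right) \left(-8\right) = \left(2 m s + 0\right) \left(-8\right) = 2 m s \left(-8\right) = - 16 m s$)
$\frac{1}{75266 + t{\left(M{\left(-6,-17 \right)},k{\left(-14,8 \right)} \right)}} = \frac{1}{75266 - - 32 \cdot 7 \left(-6\right)} = \frac{1}{75266 - \left(-32\right) \left(-42\right)} = \frac{1}{75266 - 1344} = \frac{1}{73922}$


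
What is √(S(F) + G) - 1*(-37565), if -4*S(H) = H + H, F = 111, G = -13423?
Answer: 37565 + I*√53914/2 ≈ 37565.0 + 116.1*I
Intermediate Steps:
S(H) = -H/2 (S(H) = -(H + H)/4 = -H/2)
√(S(F) + G) - 1*(-37565) = √(-½*111 - 13423) - 1*(-37565) = √(-111/2 - 13423) + 37565 = √(-26957/2) + 37565 = I*√53914/2 + 37565 = 37565 + I*√53914/2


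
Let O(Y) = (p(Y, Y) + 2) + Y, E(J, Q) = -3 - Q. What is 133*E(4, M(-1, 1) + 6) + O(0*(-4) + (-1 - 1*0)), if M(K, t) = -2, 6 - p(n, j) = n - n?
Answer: -924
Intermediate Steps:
p(n, j) = 6 (p(n, j) = 6 - (n - n) = 6 - 1*0 = 6 + 0 = 6)
O(Y) = 8 + Y (O(Y) = (6 + 2) + Y = 8 + Y)
133*E(4, M(-1, 1) + 6) + O(0*(-4) + (-1 - 1*0)) = 133*(-3 - (-2 + 6)) + (8 + (0*(-4) + (-1 - 1*0))) = 133*(-3 - 1*4) + (8 + (0 + (-1 + 0))) = 133*(-3 - 4) + (8 + (0 - 1)) = 133*(-7) + (8 - 1) = -931 + 7 = -924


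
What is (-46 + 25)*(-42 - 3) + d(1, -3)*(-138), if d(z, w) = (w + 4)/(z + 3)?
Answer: 1821/2 ≈ 910.50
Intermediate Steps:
d(z, w) = (4 + w)/(3 + z)
(-46 + 25)*(-42 - 3) + d(1, -3)*(-138) = (-46 + 25)*(-42 - 3) + ((4 - 3)/(3 + 1))*(-138) = -21*(-45) + (1/4)*(-138) = 945 + ((¼)*1)*(-138) = 945 + (¼)*(-138) = 945 - 69/2 = 1821/2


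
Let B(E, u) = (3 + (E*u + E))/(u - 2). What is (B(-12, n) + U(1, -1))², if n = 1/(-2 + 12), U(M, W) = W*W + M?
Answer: 19600/361 ≈ 54.294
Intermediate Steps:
U(M, W) = M + W² (U(M, W) = W² + M = M + W²)
n = ⅒ (n = 1/10 = ⅒ ≈ 0.10000)
B(E, u) = (3 + E + E*u)/(-2 + u) (B(E, u) = (3 + (E + E*u))/(-2 + u) = (3 + E + E*u)/(-2 + u))
(B(-12, n) + U(1, -1))² = ((3 - 12 - 12*⅒)/(-2 + ⅒) + (1 + (-1)²))² = ((3 - 12 - 6/5)/(-19/10) + (1 + 1))² = (-10/19*(-51/5) + 2)² = (102/19 + 2)² = (140/19)² = 19600/361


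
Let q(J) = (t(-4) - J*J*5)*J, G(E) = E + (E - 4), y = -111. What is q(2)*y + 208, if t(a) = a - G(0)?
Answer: 4648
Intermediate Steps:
G(E) = -4 + 2*E (G(E) = E + (-4 + E) = -4 + 2*E)
t(a) = 4 + a (t(a) = a - (-4 + 2*0) = a - (-4 + 0) = a - 1*(-4) = a + 4 = 4 + a)
q(J) = -5*J³ (q(J) = ((4 - 4) - J*J*5)*J = (0 - J²*5)*J = (0 - 5*J²)*J = (-5*J²)*J = -5*J³)
q(2)*y + 208 = -5*2³*(-111) + 208 = -5*8*(-111) + 208 = -40*(-111) + 208 = 4440 + 208 = 4648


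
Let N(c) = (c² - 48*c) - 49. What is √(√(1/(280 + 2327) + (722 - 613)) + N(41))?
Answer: √(-2283606864 + 5214*√185203887)/2607 ≈ 18.043*I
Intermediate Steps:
N(c) = -49 + c² - 48*c
√(√(1/(280 + 2327) + (722 - 613)) + N(41)) = √(√(1/(280 + 2327) + (722 - 613)) + (-49 + 41² - 48*41)) = √(√(1/2607 + 109) + (-49 + 1681 - 1968)) = √(√(1/2607 + 109) - 336) = √(√(284164/2607) - 336) = √(2*√185203887/2607 - 336) = √(-336 + 2*√185203887/2607)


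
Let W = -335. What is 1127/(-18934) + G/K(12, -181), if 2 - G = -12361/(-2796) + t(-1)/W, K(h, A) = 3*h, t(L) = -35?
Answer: -8279007317/63844993584 ≈ -0.12967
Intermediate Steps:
G = -473095/187332 (G = 2 - (-12361/(-2796) - 35/(-335)) = 2 - (-12361*(-1/2796) - 35*(-1/335)) = 2 - (12361/2796 + 7/67) = 2 - 1*847759/187332 = 2 - 847759/187332 = -473095/187332 ≈ -2.5254)
1127/(-18934) + G/K(12, -181) = 1127/(-18934) - 473095/(187332*(3*12)) = 1127*(-1/18934) - 473095/187332/36 = -1127/18934 - 473095/187332*1/36 = -1127/18934 - 473095/6743952 = -8279007317/63844993584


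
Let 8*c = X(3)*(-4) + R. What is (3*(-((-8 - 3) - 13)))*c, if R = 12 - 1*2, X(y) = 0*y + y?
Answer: -18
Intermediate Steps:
X(y) = y (X(y) = 0 + y = y)
R = 10 (R = 12 - 2 = 10)
c = -¼ (c = (3*(-4) + 10)/8 = (-12 + 10)/8 = (⅛)*(-2) = -¼ ≈ -0.25000)
(3*(-((-8 - 3) - 13)))*c = (3*(-((-8 - 3) - 13)))*(-¼) = (3*(-(-11 - 13)))*(-¼) = (3*(-1*(-24)))*(-¼) = (3*24)*(-¼) = 72*(-¼) = -18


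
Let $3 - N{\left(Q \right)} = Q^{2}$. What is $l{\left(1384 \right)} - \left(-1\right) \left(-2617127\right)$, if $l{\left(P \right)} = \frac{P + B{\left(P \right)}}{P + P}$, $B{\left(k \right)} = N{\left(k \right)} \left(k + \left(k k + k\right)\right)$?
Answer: $- \frac{2660052111}{2} \approx -1.33 \cdot 10^{9}$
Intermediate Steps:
$N{\left(Q \right)} = 3 - Q^{2}$
$B{\left(k \right)} = \left(3 - k^{2}\right) \left(k^{2} + 2 k\right)$ ($B{\left(k \right)} = \left(3 - k^{2}\right) \left(k + \left(k k + k\right)\right) = \left(3 - k^{2}\right) \left(k + \left(k^{2} + k\right)\right) = \left(3 - k^{2}\right) \left(k + \left(k + k^{2}\right)\right) = \left(3 - k^{2}\right) \left(k^{2} + 2 k\right)$)
$l{\left(P \right)} = \frac{P - P \left(-3 + P^{2}\right) \left(2 + P\right)}{2 P}$ ($l{\left(P \right)} = \frac{P - P \left(-3 + P^{2}\right) \left(2 + P\right)}{P + P} = \frac{P - P \left(-3 + P^{2}\right) \left(2 + P\right)}{2 P}$)
$l{\left(1384 \right)} - \left(-1\right) \left(-2617127\right) = \left(\frac{1}{2} - \frac{\left(-3 + 1384^{2}\right) \left(2 + 1384\right)}{2}\right) - \left(-1\right) \left(-2617127\right) = \left(\frac{1}{2} - \frac{1}{2} \left(-3 + 1915456\right) 1386\right) - 2617127 = \left(\frac{1}{2} - \frac{1915453}{2} \cdot 1386\right) - 2617127 = \left(\frac{1}{2} - 1327408929\right) - 2617127 = - \frac{2654817857}{2} - 2617127 = - \frac{2660052111}{2}$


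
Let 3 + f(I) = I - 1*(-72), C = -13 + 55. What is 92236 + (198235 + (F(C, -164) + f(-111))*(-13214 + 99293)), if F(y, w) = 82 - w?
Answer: 17850587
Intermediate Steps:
C = 42
f(I) = 69 + I (f(I) = -3 + (I - 1*(-72)) = -3 + (I + 72) = -3 + (72 + I) = 69 + I)
92236 + (198235 + (F(C, -164) + f(-111))*(-13214 + 99293)) = 92236 + (198235 + ((82 - 1*(-164)) + (69 - 111))*(-13214 + 99293)) = 92236 + (198235 + ((82 + 164) - 42)*86079) = 92236 + (198235 + (246 - 42)*86079) = 92236 + (198235 + 204*86079) = 92236 + (198235 + 17560116) = 92236 + 17758351 = 17850587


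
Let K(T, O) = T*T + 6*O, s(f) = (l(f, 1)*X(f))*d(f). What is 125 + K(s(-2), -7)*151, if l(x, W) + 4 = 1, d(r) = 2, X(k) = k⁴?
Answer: 1385399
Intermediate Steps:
l(x, W) = -3 (l(x, W) = -4 + 1 = -3)
s(f) = -6*f⁴ (s(f) = -3*f⁴*2 = -6*f⁴)
K(T, O) = T² + 6*O
125 + K(s(-2), -7)*151 = 125 + ((-6*(-2)⁴)² + 6*(-7))*151 = 125 + ((-6*16)² - 42)*151 = 125 + ((-96)² - 42)*151 = 125 + (9216 - 42)*151 = 125 + 9174*151 = 125 + 1385274 = 1385399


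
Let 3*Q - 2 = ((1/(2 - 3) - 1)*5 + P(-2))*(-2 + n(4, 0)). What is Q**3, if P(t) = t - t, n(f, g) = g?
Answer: 10648/27 ≈ 394.37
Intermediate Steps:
P(t) = 0
Q = 22/3 (Q = 2/3 + (((1/(2 - 3) - 1)*5 + 0)*(-2 + 0))/3 = 2/3 + (((1/(-1) - 1)*5 + 0)*(-2))/3 = 2/3 + (((-1 - 1)*5 + 0)*(-2))/3 = 2/3 + ((-2*5 + 0)*(-2))/3 = 2/3 + ((-10 + 0)*(-2))/3 = 2/3 + (-10*(-2))/3 = 2/3 + (1/3)*20 = 2/3 + 20/3 = 22/3 ≈ 7.3333)
Q**3 = (22/3)**3 = 10648/27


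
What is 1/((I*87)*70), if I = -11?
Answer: -1/66990 ≈ -1.4928e-5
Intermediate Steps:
1/((I*87)*70) = 1/(-11*87*70) = 1/(-957*70) = 1/(-66990) = -1/66990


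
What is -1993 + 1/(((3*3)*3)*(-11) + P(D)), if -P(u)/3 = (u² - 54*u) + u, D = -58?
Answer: -39084724/19611 ≈ -1993.0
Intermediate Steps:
P(u) = -3*u² + 159*u (P(u) = -3*((u² - 54*u) + u) = -3*(u² - 53*u) = -3*u² + 159*u)
-1993 + 1/(((3*3)*3)*(-11) + P(D)) = -1993 + 1/(((3*3)*3)*(-11) + 3*(-58)*(53 - 1*(-58))) = -1993 + 1/((9*3)*(-11) + 3*(-58)*(53 + 58)) = -1993 + 1/(27*(-11) + 3*(-58)*111) = -1993 + 1/(-297 - 19314) = -1993 + 1/(-19611) = -1993 - 1/19611 = -39084724/19611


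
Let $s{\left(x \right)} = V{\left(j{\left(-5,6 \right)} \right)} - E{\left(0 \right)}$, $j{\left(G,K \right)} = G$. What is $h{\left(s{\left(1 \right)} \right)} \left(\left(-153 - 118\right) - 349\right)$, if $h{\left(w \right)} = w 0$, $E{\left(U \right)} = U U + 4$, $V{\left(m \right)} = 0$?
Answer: $0$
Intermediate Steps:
$E{\left(U \right)} = 4 + U^{2}$ ($E{\left(U \right)} = U^{2} + 4 = 4 + U^{2}$)
$s{\left(x \right)} = -4$ ($s{\left(x \right)} = 0 - \left(4 + 0^{2}\right) = 0 - \left(4 + 0\right) = 0 - 4 = -4$)
$h{\left(w \right)} = 0$
$h{\left(s{\left(1 \right)} \right)} \left(\left(-153 - 118\right) - 349\right) = 0 \left(\left(-153 - 118\right) - 349\right) = 0 \left(-271 - 349\right) = 0 \left(-620\right) = 0$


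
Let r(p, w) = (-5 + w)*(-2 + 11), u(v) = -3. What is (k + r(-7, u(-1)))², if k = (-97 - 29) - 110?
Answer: 94864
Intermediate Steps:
r(p, w) = -45 + 9*w (r(p, w) = (-5 + w)*9 = -45 + 9*w)
k = -236 (k = -126 - 110 = -236)
(k + r(-7, u(-1)))² = (-236 + (-45 + 9*(-3)))² = (-236 + (-45 - 27))² = (-236 - 72)² = (-308)² = 94864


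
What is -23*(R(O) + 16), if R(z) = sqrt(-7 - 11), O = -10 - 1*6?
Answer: -368 - 69*I*sqrt(2) ≈ -368.0 - 97.581*I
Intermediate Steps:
O = -16 (O = -10 - 6 = -16)
R(z) = 3*I*sqrt(2) (R(z) = sqrt(-18) = 3*I*sqrt(2))
-23*(R(O) + 16) = -23*(3*I*sqrt(2) + 16) = -23*(16 + 3*I*sqrt(2)) = -368 - 69*I*sqrt(2)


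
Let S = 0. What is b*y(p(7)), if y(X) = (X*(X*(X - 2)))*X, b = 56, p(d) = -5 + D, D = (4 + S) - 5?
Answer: 96768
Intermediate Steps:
D = -1 (D = (4 + 0) - 5 = 4 - 5 = -1)
p(d) = -6 (p(d) = -5 - 1 = -6)
y(X) = X³*(-2 + X) (y(X) = (X*(X*(-2 + X)))*X = (X²*(-2 + X))*X = X³*(-2 + X))
b*y(p(7)) = 56*((-6)³*(-2 - 6)) = 56*(-216*(-8)) = 56*1728 = 96768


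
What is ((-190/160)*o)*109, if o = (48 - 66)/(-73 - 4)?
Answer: -18639/616 ≈ -30.258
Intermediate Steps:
o = 18/77 (o = -18/(-77) = -18*(-1/77) = 18/77 ≈ 0.23377)
((-190/160)*o)*109 = (-190/160*(18/77))*109 = (-190*1/160*(18/77))*109 = -19/16*18/77*109 = -171/616*109 = -18639/616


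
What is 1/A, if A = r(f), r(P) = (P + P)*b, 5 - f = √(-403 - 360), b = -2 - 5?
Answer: -5/11032 - I*√763/11032 ≈ -0.00045323 - 0.0025038*I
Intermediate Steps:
b = -7
f = 5 - I*√763 (f = 5 - √(-403 - 360) = 5 - √(-763) = 5 - I*√763 ≈ 5.0 - 27.622*I)
r(P) = -14*P (r(P) = (P + P)*(-7) = (2*P)*(-7) = -14*P)
A = -70 + 14*I*√763 (A = -14*(5 - I*√763) = -70 + 14*I*√763 ≈ -70.0 + 386.71*I)
1/A = 1/(-70 + 14*I*√763)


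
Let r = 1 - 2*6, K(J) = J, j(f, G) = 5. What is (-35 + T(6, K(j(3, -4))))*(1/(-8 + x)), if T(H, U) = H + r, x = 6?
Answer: 20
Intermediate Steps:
r = -11 (r = 1 - 12 = -11)
T(H, U) = -11 + H (T(H, U) = H - 11 = -11 + H)
(-35 + T(6, K(j(3, -4))))*(1/(-8 + x)) = (-35 + (-11 + 6))*(1/(-8 + 6)) = (-35 - 5)*(1/(-2)) = -40*(-1)/2 = -40*(-½) = 20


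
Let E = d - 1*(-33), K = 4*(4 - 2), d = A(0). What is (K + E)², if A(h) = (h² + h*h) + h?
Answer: 1681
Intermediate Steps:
A(h) = h + 2*h² (A(h) = (h² + h²) + h = 2*h² + h = h + 2*h²)
d = 0 (d = 0*(1 + 2*0) = 0*(1 + 0) = 0*1 = 0)
K = 8 (K = 4*2 = 8)
E = 33 (E = 0 - 1*(-33) = 0 + 33 = 33)
(K + E)² = (8 + 33)² = 41² = 1681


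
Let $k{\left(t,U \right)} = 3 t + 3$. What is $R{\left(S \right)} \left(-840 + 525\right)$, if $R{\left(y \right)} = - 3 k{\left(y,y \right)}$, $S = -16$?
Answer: $-42525$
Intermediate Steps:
$k{\left(t,U \right)} = 3 + 3 t$
$R{\left(y \right)} = -9 - 9 y$ ($R{\left(y \right)} = - 3 \left(3 + 3 y\right) = -9 - 9 y$)
$R{\left(S \right)} \left(-840 + 525\right) = \left(-9 - -144\right) \left(-840 + 525\right) = \left(-9 + 144\right) \left(-315\right) = 135 \left(-315\right) = -42525$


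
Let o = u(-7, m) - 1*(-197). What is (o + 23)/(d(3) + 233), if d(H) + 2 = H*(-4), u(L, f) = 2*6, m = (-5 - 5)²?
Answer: 232/219 ≈ 1.0594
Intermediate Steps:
m = 100 (m = (-10)² = 100)
u(L, f) = 12
d(H) = -2 - 4*H (d(H) = -2 + H*(-4) = -2 - 4*H)
o = 209 (o = 12 - 1*(-197) = 12 + 197 = 209)
(o + 23)/(d(3) + 233) = (209 + 23)/((-2 - 4*3) + 233) = 232/((-2 - 12) + 233) = 232/(-14 + 233) = 232/219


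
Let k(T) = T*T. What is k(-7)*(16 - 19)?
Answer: -147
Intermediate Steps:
k(T) = T²
k(-7)*(16 - 19) = (-7)²*(16 - 19) = 49*(-3) = -147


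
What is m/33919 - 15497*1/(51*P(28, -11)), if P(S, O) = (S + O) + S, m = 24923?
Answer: -468444458/77844105 ≈ -6.0177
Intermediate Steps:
P(S, O) = O + 2*S (P(S, O) = (O + S) + S = O + 2*S)
m/33919 - 15497*1/(51*P(28, -11)) = 24923/33919 - 15497*1/(51*(-11 + 2*28)) = 24923*(1/33919) - 15497*1/(51*(-11 + 56)) = 24923/33919 - 15497/(45*51) = 24923/33919 - 15497/2295 = -468444458/77844105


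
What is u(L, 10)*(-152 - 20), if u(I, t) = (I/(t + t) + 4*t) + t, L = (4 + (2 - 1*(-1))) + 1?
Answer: -43344/5 ≈ -8668.8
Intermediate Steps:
L = 8 (L = (4 + (2 + 1)) + 1 = (4 + 3) + 1 = 7 + 1 = 8)
u(I, t) = 5*t + I/(2*t) (u(I, t) = (I/((2*t)) + 4*t) + t = ((1/(2*t))*I + 4*t) + t = (I/(2*t) + 4*t) + t = (4*t + I/(2*t)) + t = 5*t + I/(2*t))
u(L, 10)*(-152 - 20) = (5*10 + (½)*8/10)*(-152 - 20) = (50 + (½)*8*(⅒))*(-172) = (50 + ⅖)*(-172) = (252/5)*(-172) = -43344/5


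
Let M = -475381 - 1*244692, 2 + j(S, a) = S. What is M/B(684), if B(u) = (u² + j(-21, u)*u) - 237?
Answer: -720073/451887 ≈ -1.5935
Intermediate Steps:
j(S, a) = -2 + S
M = -720073 (M = -475381 - 244692 = -720073)
B(u) = -237 + u² - 23*u (B(u) = (u² + (-2 - 21)*u) - 237 = (u² - 23*u) - 237 = -237 + u² - 23*u)
M/B(684) = -720073/(-237 + 684² - 23*684) = -720073/(-237 + 467856 - 15732) = -720073/451887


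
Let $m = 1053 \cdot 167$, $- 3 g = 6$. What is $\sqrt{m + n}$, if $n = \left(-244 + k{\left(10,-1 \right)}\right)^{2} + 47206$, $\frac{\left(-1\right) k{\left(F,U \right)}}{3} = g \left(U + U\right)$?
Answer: $\sqrt{288593} \approx 537.21$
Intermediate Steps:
$g = -2$ ($g = \left(- \frac{1}{3}\right) 6 = -2$)
$k{\left(F,U \right)} = 12 U$ ($k{\left(F,U \right)} = - 3 \left(- 2 \left(U + U\right)\right) = - 3 \left(- 2 \cdot 2 U\right) = - 3 \left(- 4 U\right) = 12 U$)
$m = 175851$
$n = 112742$ ($n = \left(-244 + 12 \left(-1\right)\right)^{2} + 47206 = \left(-244 - 12\right)^{2} + 47206 = \left(-256\right)^{2} + 47206 = 65536 + 47206 = 112742$)
$\sqrt{m + n} = \sqrt{175851 + 112742} = \sqrt{288593}$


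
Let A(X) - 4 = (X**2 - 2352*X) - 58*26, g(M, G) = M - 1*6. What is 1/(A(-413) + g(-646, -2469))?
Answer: 1/1139789 ≈ 8.7735e-7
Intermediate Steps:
g(M, G) = -6 + M (g(M, G) = M - 6 = -6 + M)
A(X) = -1504 + X**2 - 2352*X (A(X) = 4 + ((X**2 - 2352*X) - 58*26) = 4 + ((X**2 - 2352*X) - 1508) = 4 + (-1508 + X**2 - 2352*X) = -1504 + X**2 - 2352*X)
1/(A(-413) + g(-646, -2469)) = 1/((-1504 + (-413)**2 - 2352*(-413)) + (-6 - 646)) = 1/((-1504 + 170569 + 971376) - 652) = 1/(1140441 - 652) = 1/1139789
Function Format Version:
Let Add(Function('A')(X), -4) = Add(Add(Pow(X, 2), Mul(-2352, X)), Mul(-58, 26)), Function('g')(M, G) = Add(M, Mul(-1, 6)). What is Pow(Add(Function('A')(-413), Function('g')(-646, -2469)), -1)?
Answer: Rational(1, 1139789) ≈ 8.7735e-7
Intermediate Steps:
Function('g')(M, G) = Add(-6, M) (Function('g')(M, G) = Add(M, -6) = Add(-6, M))
Function('A')(X) = Add(-1504, Pow(X, 2), Mul(-2352, X)) (Function('A')(X) = Add(4, Add(Add(Pow(X, 2), Mul(-2352, X)), Mul(-58, 26))) = Add(4, Add(Add(Pow(X, 2), Mul(-2352, X)), -1508)) = Add(4, Add(-1508, Pow(X, 2), Mul(-2352, X))) = Add(-1504, Pow(X, 2), Mul(-2352, X)))
Pow(Add(Function('A')(-413), Function('g')(-646, -2469)), -1) = Pow(Add(Add(-1504, Pow(-413, 2), Mul(-2352, -413)), Add(-6, -646)), -1) = Pow(Add(Add(-1504, 170569, 971376), -652), -1) = Pow(Add(1140441, -652), -1) = Pow(1139789, -1) = Rational(1, 1139789)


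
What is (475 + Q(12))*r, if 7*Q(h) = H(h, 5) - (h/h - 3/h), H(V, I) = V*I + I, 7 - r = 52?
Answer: -610065/28 ≈ -21788.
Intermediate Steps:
r = -45 (r = 7 - 1*52 = 7 - 52 = -45)
H(V, I) = I + I*V (H(V, I) = I*V + I = I + I*V)
Q(h) = 4/7 + 3/(7*h) + 5*h/7 (Q(h) = (5*(1 + h) - (h/h - 3/h))/7 = ((5 + 5*h) - (1 - 3/h))/7 = ((5 + 5*h) + (-1 + 3/h))/7 = (4 + 3/h + 5*h)/7 = 4/7 + 3/(7*h) + 5*h/7)
(475 + Q(12))*r = (475 + (⅐)*(3 + 12*(4 + 5*12))/12)*(-45) = (475 + (⅐)*(1/12)*(3 + 12*(4 + 60)))*(-45) = (475 + (⅐)*(1/12)*(3 + 12*64))*(-45) = (475 + (⅐)*(1/12)*(3 + 768))*(-45) = (475 + (⅐)*(1/12)*771)*(-45) = (475 + 257/28)*(-45) = (13557/28)*(-45) = -610065/28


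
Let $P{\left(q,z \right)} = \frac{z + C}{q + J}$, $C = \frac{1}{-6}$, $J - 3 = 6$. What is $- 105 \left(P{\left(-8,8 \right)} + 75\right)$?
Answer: $- \frac{17395}{2} \approx -8697.5$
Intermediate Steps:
$J = 9$ ($J = 3 + 6 = 9$)
$C = - \frac{1}{6} \approx -0.16667$
$P{\left(q,z \right)} = \frac{- \frac{1}{6} + z}{9 + q}$ ($P{\left(q,z \right)} = \frac{z - \frac{1}{6}}{q + 9} = \frac{- \frac{1}{6} + z}{9 + q}$)
$- 105 \left(P{\left(-8,8 \right)} + 75\right) = - 105 \left(\frac{- \frac{1}{6} + 8}{9 - 8} + 75\right) = - 105 \left(1^{-1} \cdot \frac{47}{6} + 75\right) = - 105 \left(1 \cdot \frac{47}{6} + 75\right) = - 105 \left(\frac{47}{6} + 75\right) = \left(-105\right) \frac{497}{6} = - \frac{17395}{2}$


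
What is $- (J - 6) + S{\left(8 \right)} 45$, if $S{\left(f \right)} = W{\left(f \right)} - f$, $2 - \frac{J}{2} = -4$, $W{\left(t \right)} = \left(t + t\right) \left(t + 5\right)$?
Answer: $8994$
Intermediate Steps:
$W{\left(t \right)} = 2 t \left(5 + t\right)$
$J = 12$ ($J = 4 - -8 = 4 + 8 = 12$)
$S{\left(f \right)} = - f + 2 f \left(5 + f\right)$ ($S{\left(f \right)} = 2 f \left(5 + f\right) - f = - f + 2 f \left(5 + f\right)$)
$- (J - 6) + S{\left(8 \right)} 45 = - (12 - 6) + 8 \left(9 + 2 \cdot 8\right) 45 = \left(-1\right) 6 + 8 \left(9 + 16\right) 45 = -6 + 8 \cdot 25 \cdot 45 = -6 + 200 \cdot 45 = -6 + 9000 = 8994$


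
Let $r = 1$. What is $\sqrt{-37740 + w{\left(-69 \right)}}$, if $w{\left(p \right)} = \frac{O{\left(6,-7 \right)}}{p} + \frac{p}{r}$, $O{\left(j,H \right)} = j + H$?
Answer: $\frac{2 i \sqrt{45002145}}{69} \approx 194.45 i$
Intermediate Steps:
$O{\left(j,H \right)} = H + j$
$w{\left(p \right)} = p - \frac{1}{p}$ ($w{\left(p \right)} = \frac{-7 + 6}{p} + \frac{p}{1} = - \frac{1}{p} + p 1 = - \frac{1}{p} + p = p - \frac{1}{p}$)
$\sqrt{-37740 + w{\left(-69 \right)}} = \sqrt{-37740 - \frac{4760}{69}} = \sqrt{- \frac{2608820}{69}} = \frac{2 i \sqrt{45002145}}{69}$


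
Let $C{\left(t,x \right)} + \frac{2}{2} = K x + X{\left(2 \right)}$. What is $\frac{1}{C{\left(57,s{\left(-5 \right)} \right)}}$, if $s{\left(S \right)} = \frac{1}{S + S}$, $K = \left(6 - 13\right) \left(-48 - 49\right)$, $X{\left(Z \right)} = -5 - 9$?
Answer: $- \frac{10}{829} \approx -0.012063$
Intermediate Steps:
$X{\left(Z \right)} = -14$ ($X{\left(Z \right)} = -5 - 9 = -14$)
$K = 679$ ($K = \left(-7\right) \left(-97\right) = 679$)
$s{\left(S \right)} = \frac{1}{2 S}$
$C{\left(t,x \right)} = -15 + 679 x$ ($C{\left(t,x \right)} = -1 + \left(679 x - 14\right) = -1 + \left(-14 + 679 x\right) = -15 + 679 x$)
$\frac{1}{C{\left(57,s{\left(-5 \right)} \right)}} = \frac{1}{-15 + 679 \frac{1}{2 \left(-5\right)}} = \frac{1}{-15 + 679 \cdot \frac{1}{2} \left(- \frac{1}{5}\right)} = \frac{1}{-15 + 679 \left(- \frac{1}{10}\right)} = \frac{1}{-15 - \frac{679}{10}} = \frac{1}{- \frac{829}{10}} = - \frac{10}{829}$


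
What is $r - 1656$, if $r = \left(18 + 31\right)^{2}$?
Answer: $745$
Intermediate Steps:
$r = 2401$ ($r = 49^{2} = 2401$)
$r - 1656 = 2401 - 1656 = 745$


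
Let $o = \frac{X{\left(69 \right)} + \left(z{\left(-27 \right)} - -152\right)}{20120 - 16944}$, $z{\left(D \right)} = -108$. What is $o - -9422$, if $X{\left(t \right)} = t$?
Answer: $\frac{29924385}{3176} \approx 9422.0$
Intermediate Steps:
$o = \frac{113}{3176}$ ($o = \frac{69 - -44}{20120 - 16944} = \frac{69 + \left(-108 + \left(-5378 + 5530\right)\right)}{3176} = \left(69 + \left(-108 + 152\right)\right) \frac{1}{3176} = \left(69 + 44\right) \frac{1}{3176} = 113 \cdot \frac{1}{3176} = \frac{113}{3176} \approx 0.035579$)
$o - -9422 = \frac{113}{3176} - -9422 = \frac{113}{3176} + 9422 = \frac{29924385}{3176}$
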